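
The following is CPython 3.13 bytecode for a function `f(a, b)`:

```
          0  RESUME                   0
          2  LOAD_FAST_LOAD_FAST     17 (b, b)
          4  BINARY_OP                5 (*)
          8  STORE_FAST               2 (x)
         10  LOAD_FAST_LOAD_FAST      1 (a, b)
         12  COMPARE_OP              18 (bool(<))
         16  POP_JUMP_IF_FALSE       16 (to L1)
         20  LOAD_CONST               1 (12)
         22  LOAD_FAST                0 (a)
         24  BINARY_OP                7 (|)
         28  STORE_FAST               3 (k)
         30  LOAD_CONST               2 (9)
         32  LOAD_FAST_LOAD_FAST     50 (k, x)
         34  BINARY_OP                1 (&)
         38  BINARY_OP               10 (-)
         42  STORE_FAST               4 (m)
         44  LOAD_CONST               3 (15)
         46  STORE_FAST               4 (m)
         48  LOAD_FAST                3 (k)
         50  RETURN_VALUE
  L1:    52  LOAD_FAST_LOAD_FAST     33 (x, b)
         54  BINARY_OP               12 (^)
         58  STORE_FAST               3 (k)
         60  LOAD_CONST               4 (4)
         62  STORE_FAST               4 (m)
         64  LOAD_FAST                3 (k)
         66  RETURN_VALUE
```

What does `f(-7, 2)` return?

-3

LOAD_FAST_LOAD_FAST b,b → push 2,2. Stack: [2, 2]
BINARY_OP * → 2 * 2 = 4. Stack: [4]
STORE_FAST x → x=4. Stack: []
LOAD_FAST_LOAD_FAST a,b → push -7,2. Stack: [-7, 2]
COMPARE_OP bool(<) → -7 vs 2 = True. Stack: [True]
POP_JUMP_IF_FALSE → pop True; no jump. Stack: []
LOAD_CONST → push 12. Stack: [12]
LOAD_FAST a → push -7. Stack: [12, -7]
BINARY_OP | → 12 | -7 = -3. Stack: [-3]
STORE_FAST k → k=-3. Stack: []
LOAD_CONST → push 9. Stack: [9]
LOAD_FAST_LOAD_FAST k,x → push -3,4. Stack: [9, -3, 4]
BINARY_OP & → -3 & 4 = 4. Stack: [9, 4]
BINARY_OP - → 9 - 4 = 5. Stack: [5]
STORE_FAST m → m=5. Stack: []
LOAD_CONST → push 15. Stack: [15]
STORE_FAST m → m=15. Stack: []
LOAD_FAST k → push -3. Stack: [-3]
RETURN_VALUE → return -3.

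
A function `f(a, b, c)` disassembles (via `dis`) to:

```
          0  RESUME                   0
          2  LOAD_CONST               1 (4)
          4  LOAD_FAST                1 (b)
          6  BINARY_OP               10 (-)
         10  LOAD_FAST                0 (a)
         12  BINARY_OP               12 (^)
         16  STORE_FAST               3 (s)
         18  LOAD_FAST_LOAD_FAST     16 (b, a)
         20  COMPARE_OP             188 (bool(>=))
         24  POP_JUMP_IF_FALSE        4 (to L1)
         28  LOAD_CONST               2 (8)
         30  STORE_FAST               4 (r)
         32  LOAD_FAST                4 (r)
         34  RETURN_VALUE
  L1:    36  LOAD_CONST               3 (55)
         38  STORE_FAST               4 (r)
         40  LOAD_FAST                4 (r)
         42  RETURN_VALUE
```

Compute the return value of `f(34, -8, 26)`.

55

LOAD_CONST → push 4. Stack: [4]
LOAD_FAST b → push -8. Stack: [4, -8]
BINARY_OP - → 4 - -8 = 12. Stack: [12]
LOAD_FAST a → push 34. Stack: [12, 34]
BINARY_OP ^ → 12 ^ 34 = 46. Stack: [46]
STORE_FAST s → s=46. Stack: []
LOAD_FAST_LOAD_FAST b,a → push -8,34. Stack: [-8, 34]
COMPARE_OP bool(>=) → -8 vs 34 = False. Stack: [False]
POP_JUMP_IF_FALSE → pop False; jump. Stack: []
LOAD_CONST → push 55. Stack: [55]
STORE_FAST r → r=55. Stack: []
LOAD_FAST r → push 55. Stack: [55]
RETURN_VALUE → return 55.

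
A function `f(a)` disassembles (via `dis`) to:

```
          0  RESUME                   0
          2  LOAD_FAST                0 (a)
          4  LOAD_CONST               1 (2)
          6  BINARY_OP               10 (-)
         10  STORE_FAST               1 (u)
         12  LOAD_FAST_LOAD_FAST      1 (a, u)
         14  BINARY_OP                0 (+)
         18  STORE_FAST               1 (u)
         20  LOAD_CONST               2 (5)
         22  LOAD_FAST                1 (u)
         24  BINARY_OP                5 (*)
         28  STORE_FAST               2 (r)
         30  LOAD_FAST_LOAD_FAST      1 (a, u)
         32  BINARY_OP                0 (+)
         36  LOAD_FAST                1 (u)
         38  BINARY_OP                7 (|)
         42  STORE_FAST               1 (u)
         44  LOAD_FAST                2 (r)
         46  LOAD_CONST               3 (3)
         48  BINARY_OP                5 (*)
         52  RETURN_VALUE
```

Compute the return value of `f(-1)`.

LOAD_FAST a → push -1. Stack: [-1]
LOAD_CONST → push 2. Stack: [-1, 2]
BINARY_OP - → -1 - 2 = -3. Stack: [-3]
STORE_FAST u → u=-3. Stack: []
LOAD_FAST_LOAD_FAST a,u → push -1,-3. Stack: [-1, -3]
BINARY_OP + → -1 + -3 = -4. Stack: [-4]
STORE_FAST u → u=-4. Stack: []
LOAD_CONST → push 5. Stack: [5]
LOAD_FAST u → push -4. Stack: [5, -4]
BINARY_OP * → 5 * -4 = -20. Stack: [-20]
STORE_FAST r → r=-20. Stack: []
LOAD_FAST_LOAD_FAST a,u → push -1,-4. Stack: [-1, -4]
BINARY_OP + → -1 + -4 = -5. Stack: [-5]
LOAD_FAST u → push -4. Stack: [-5, -4]
BINARY_OP | → -5 | -4 = -1. Stack: [-1]
STORE_FAST u → u=-1. Stack: []
LOAD_FAST r → push -20. Stack: [-20]
LOAD_CONST → push 3. Stack: [-20, 3]
BINARY_OP * → -20 * 3 = -60. Stack: [-60]
RETURN_VALUE → return -60.

-60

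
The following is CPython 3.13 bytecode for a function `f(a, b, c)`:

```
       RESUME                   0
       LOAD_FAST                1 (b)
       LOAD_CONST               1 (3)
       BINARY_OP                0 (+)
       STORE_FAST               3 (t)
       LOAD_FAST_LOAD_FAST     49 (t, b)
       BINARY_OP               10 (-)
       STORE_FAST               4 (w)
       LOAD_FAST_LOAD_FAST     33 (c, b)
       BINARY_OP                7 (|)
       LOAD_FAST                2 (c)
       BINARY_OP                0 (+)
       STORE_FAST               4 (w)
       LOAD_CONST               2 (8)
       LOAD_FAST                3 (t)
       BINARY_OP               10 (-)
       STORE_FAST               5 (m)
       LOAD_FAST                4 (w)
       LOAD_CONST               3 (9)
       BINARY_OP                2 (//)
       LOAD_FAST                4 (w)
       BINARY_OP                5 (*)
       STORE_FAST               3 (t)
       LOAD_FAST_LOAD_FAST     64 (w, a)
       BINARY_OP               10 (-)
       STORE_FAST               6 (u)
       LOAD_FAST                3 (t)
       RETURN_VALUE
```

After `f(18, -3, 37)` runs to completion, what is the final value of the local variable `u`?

16

LOAD_FAST b → push -3. Stack: [-3]
LOAD_CONST → push 3. Stack: [-3, 3]
BINARY_OP + → -3 + 3 = 0. Stack: [0]
STORE_FAST t → t=0. Stack: []
LOAD_FAST_LOAD_FAST t,b → push 0,-3. Stack: [0, -3]
BINARY_OP - → 0 - -3 = 3. Stack: [3]
STORE_FAST w → w=3. Stack: []
LOAD_FAST_LOAD_FAST c,b → push 37,-3. Stack: [37, -3]
BINARY_OP | → 37 | -3 = -3. Stack: [-3]
LOAD_FAST c → push 37. Stack: [-3, 37]
BINARY_OP + → -3 + 37 = 34. Stack: [34]
STORE_FAST w → w=34. Stack: []
LOAD_CONST → push 8. Stack: [8]
LOAD_FAST t → push 0. Stack: [8, 0]
BINARY_OP - → 8 - 0 = 8. Stack: [8]
STORE_FAST m → m=8. Stack: []
LOAD_FAST w → push 34. Stack: [34]
LOAD_CONST → push 9. Stack: [34, 9]
BINARY_OP // → 34 // 9 = 3. Stack: [3]
LOAD_FAST w → push 34. Stack: [3, 34]
BINARY_OP * → 3 * 34 = 102. Stack: [102]
STORE_FAST t → t=102. Stack: []
LOAD_FAST_LOAD_FAST w,a → push 34,18. Stack: [34, 18]
BINARY_OP - → 34 - 18 = 16. Stack: [16]
STORE_FAST u → u=16. Stack: []
LOAD_FAST t → push 102. Stack: [102]
RETURN_VALUE → return 102.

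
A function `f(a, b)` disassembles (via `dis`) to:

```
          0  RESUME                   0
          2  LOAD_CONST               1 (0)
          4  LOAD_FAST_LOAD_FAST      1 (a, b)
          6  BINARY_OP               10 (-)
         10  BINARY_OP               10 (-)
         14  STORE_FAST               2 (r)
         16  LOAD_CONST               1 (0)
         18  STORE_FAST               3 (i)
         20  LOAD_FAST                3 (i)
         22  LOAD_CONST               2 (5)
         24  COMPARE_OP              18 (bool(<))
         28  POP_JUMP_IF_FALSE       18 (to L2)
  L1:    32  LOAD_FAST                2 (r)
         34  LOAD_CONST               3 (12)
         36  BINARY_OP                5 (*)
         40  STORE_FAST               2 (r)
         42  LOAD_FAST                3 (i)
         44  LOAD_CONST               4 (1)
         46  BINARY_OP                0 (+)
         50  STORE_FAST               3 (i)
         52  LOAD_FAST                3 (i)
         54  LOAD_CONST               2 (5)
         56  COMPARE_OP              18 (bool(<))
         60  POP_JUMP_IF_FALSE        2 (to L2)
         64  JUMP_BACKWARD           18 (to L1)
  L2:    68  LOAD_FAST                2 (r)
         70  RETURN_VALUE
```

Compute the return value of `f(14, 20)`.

1492992

LOAD_CONST → push 0
LOAD_FAST_LOAD_FAST a,b → push 14,20
BINARY_OP - → 14 - 20 = -6
BINARY_OP - → 0 - -6 = 6
STORE_FAST r → r=6
LOAD_CONST → push 0
STORE_FAST i → i=0
LOAD_FAST i → push 0
LOAD_CONST → push 5
COMPARE_OP bool(<) → 0 vs 5 = True
POP_JUMP_IF_FALSE → pop True; no jump
LOAD_FAST r → push 6
LOAD_CONST → push 12
BINARY_OP * → 6 * 12 = 72
STORE_FAST r → r=72
LOAD_FAST i → push 0
LOAD_CONST → push 1
BINARY_OP + → 0 + 1 = 1
STORE_FAST i → i=1
LOAD_FAST i → push 1
LOAD_CONST → push 5
COMPARE_OP bool(<) → 1 vs 5 = True
POP_JUMP_IF_FALSE → pop True; no jump
LOAD_FAST r → push 72
LOAD_CONST → push 12
BINARY_OP * → 72 * 12 = 864
STORE_FAST r → r=864
LOAD_FAST i → push 1
LOAD_CONST → push 1
BINARY_OP + → 1 + 1 = 2
STORE_FAST i → i=2
LOAD_FAST i → push 2
LOAD_CONST → push 5
COMPARE_OP bool(<) → 2 vs 5 = True
POP_JUMP_IF_FALSE → pop True; no jump
LOAD_FAST r → push 864
LOAD_CONST → push 12
BINARY_OP * → 864 * 12 = 10368
STORE_FAST r → r=10368
LOAD_FAST i → push 2
LOAD_CONST → push 1
BINARY_OP + → 2 + 1 = 3
STORE_FAST i → i=3
LOAD_FAST i → push 3
LOAD_CONST → push 5
COMPARE_OP bool(<) → 3 vs 5 = True
POP_JUMP_IF_FALSE → pop True; no jump
LOAD_FAST r → push 10368
LOAD_CONST → push 12
BINARY_OP * → 10368 * 12 = 124416
STORE_FAST r → r=124416
LOAD_FAST i → push 3
LOAD_CONST → push 1
BINARY_OP + → 3 + 1 = 4
STORE_FAST i → i=4
LOAD_FAST i → push 4
LOAD_CONST → push 5
COMPARE_OP bool(<) → 4 vs 5 = True
POP_JUMP_IF_FALSE → pop True; no jump
LOAD_FAST r → push 124416
LOAD_CONST → push 12
BINARY_OP * → 124416 * 12 = 1492992
STORE_FAST r → r=1492992
LOAD_FAST i → push 4
LOAD_CONST → push 1
BINARY_OP + → 4 + 1 = 5
STORE_FAST i → i=5
LOAD_FAST i → push 5
LOAD_CONST → push 5
COMPARE_OP bool(<) → 5 vs 5 = False
POP_JUMP_IF_FALSE → pop False; jump
LOAD_FAST r → push 1492992
RETURN_VALUE → return 1492992.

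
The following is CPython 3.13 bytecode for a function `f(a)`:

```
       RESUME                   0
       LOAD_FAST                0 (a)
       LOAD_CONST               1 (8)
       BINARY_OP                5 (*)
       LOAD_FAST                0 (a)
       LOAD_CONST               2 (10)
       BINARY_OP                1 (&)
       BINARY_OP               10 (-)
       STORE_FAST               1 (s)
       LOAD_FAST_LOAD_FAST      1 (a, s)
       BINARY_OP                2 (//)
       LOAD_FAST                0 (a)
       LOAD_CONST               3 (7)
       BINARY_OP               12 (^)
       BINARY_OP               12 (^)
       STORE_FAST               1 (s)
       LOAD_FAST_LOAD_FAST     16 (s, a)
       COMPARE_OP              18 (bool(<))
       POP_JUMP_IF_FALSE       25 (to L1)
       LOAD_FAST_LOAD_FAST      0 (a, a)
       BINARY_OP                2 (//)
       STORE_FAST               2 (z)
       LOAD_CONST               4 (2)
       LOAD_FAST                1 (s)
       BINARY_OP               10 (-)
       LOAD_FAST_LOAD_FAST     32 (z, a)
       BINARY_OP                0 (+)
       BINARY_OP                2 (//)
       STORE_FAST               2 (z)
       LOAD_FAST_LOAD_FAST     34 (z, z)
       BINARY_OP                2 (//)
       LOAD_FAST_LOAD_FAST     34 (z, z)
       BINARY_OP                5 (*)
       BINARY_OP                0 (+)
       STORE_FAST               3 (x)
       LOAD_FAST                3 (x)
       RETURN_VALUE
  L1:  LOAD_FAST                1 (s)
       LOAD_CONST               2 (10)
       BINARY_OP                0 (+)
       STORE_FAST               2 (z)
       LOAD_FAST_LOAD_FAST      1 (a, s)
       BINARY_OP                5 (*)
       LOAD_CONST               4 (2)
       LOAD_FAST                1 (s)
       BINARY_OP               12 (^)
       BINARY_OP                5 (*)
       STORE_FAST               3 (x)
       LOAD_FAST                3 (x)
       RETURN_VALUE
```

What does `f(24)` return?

LOAD_FAST a → push 24. Stack: [24]
LOAD_CONST → push 8. Stack: [24, 8]
BINARY_OP * → 24 * 8 = 192. Stack: [192]
LOAD_FAST a → push 24. Stack: [192, 24]
LOAD_CONST → push 10. Stack: [192, 24, 10]
BINARY_OP & → 24 & 10 = 8. Stack: [192, 8]
BINARY_OP - → 192 - 8 = 184. Stack: [184]
STORE_FAST s → s=184. Stack: []
LOAD_FAST_LOAD_FAST a,s → push 24,184. Stack: [24, 184]
BINARY_OP // → 24 // 184 = 0. Stack: [0]
LOAD_FAST a → push 24. Stack: [0, 24]
LOAD_CONST → push 7. Stack: [0, 24, 7]
BINARY_OP ^ → 24 ^ 7 = 31. Stack: [0, 31]
BINARY_OP ^ → 0 ^ 31 = 31. Stack: [31]
STORE_FAST s → s=31. Stack: []
LOAD_FAST_LOAD_FAST s,a → push 31,24. Stack: [31, 24]
COMPARE_OP bool(<) → 31 vs 24 = False. Stack: [False]
POP_JUMP_IF_FALSE → pop False; jump. Stack: []
LOAD_FAST s → push 31. Stack: [31]
LOAD_CONST → push 10. Stack: [31, 10]
BINARY_OP + → 31 + 10 = 41. Stack: [41]
STORE_FAST z → z=41. Stack: []
LOAD_FAST_LOAD_FAST a,s → push 24,31. Stack: [24, 31]
BINARY_OP * → 24 * 31 = 744. Stack: [744]
LOAD_CONST → push 2. Stack: [744, 2]
LOAD_FAST s → push 31. Stack: [744, 2, 31]
BINARY_OP ^ → 2 ^ 31 = 29. Stack: [744, 29]
BINARY_OP * → 744 * 29 = 21576. Stack: [21576]
STORE_FAST x → x=21576. Stack: []
LOAD_FAST x → push 21576. Stack: [21576]
RETURN_VALUE → return 21576.

21576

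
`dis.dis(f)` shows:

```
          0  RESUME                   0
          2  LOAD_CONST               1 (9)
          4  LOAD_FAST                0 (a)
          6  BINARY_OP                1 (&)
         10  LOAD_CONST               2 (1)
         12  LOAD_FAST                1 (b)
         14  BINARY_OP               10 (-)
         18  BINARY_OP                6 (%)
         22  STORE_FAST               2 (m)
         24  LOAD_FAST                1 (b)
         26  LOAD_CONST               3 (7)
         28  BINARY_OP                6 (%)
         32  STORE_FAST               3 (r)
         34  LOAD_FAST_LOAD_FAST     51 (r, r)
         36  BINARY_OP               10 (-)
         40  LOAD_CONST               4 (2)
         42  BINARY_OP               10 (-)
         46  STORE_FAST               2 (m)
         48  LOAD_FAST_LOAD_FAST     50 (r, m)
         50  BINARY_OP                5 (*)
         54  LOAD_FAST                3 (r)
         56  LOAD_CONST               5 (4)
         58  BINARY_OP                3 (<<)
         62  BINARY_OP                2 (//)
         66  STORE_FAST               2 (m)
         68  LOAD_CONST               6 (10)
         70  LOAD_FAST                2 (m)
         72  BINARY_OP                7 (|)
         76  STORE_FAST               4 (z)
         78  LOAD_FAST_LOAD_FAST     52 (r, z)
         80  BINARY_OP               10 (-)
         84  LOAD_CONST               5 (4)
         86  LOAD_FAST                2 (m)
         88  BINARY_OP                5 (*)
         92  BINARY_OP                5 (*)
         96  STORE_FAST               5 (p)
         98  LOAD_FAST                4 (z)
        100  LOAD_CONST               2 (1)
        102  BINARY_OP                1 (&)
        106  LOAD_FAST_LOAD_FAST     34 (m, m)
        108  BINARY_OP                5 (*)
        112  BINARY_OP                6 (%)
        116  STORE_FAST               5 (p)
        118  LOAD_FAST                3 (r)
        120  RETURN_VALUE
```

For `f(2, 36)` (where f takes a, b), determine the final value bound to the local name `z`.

LOAD_CONST → push 9. Stack: [9]
LOAD_FAST a → push 2. Stack: [9, 2]
BINARY_OP & → 9 & 2 = 0. Stack: [0]
LOAD_CONST → push 1. Stack: [0, 1]
LOAD_FAST b → push 36. Stack: [0, 1, 36]
BINARY_OP - → 1 - 36 = -35. Stack: [0, -35]
BINARY_OP % → 0 % -35 = 0. Stack: [0]
STORE_FAST m → m=0. Stack: []
LOAD_FAST b → push 36. Stack: [36]
LOAD_CONST → push 7. Stack: [36, 7]
BINARY_OP % → 36 % 7 = 1. Stack: [1]
STORE_FAST r → r=1. Stack: []
LOAD_FAST_LOAD_FAST r,r → push 1,1. Stack: [1, 1]
BINARY_OP - → 1 - 1 = 0. Stack: [0]
LOAD_CONST → push 2. Stack: [0, 2]
BINARY_OP - → 0 - 2 = -2. Stack: [-2]
STORE_FAST m → m=-2. Stack: []
LOAD_FAST_LOAD_FAST r,m → push 1,-2. Stack: [1, -2]
BINARY_OP * → 1 * -2 = -2. Stack: [-2]
LOAD_FAST r → push 1. Stack: [-2, 1]
LOAD_CONST → push 4. Stack: [-2, 1, 4]
BINARY_OP << → 1 << 4 = 16. Stack: [-2, 16]
BINARY_OP // → -2 // 16 = -1. Stack: [-1]
STORE_FAST m → m=-1. Stack: []
LOAD_CONST → push 10. Stack: [10]
LOAD_FAST m → push -1. Stack: [10, -1]
BINARY_OP | → 10 | -1 = -1. Stack: [-1]
STORE_FAST z → z=-1. Stack: []
LOAD_FAST_LOAD_FAST r,z → push 1,-1. Stack: [1, -1]
BINARY_OP - → 1 - -1 = 2. Stack: [2]
LOAD_CONST → push 4. Stack: [2, 4]
LOAD_FAST m → push -1. Stack: [2, 4, -1]
BINARY_OP * → 4 * -1 = -4. Stack: [2, -4]
BINARY_OP * → 2 * -4 = -8. Stack: [-8]
STORE_FAST p → p=-8. Stack: []
LOAD_FAST z → push -1. Stack: [-1]
LOAD_CONST → push 1. Stack: [-1, 1]
BINARY_OP & → -1 & 1 = 1. Stack: [1]
LOAD_FAST_LOAD_FAST m,m → push -1,-1. Stack: [1, -1, -1]
BINARY_OP * → -1 * -1 = 1. Stack: [1, 1]
BINARY_OP % → 1 % 1 = 0. Stack: [0]
STORE_FAST p → p=0. Stack: []
LOAD_FAST r → push 1. Stack: [1]
RETURN_VALUE → return 1.

-1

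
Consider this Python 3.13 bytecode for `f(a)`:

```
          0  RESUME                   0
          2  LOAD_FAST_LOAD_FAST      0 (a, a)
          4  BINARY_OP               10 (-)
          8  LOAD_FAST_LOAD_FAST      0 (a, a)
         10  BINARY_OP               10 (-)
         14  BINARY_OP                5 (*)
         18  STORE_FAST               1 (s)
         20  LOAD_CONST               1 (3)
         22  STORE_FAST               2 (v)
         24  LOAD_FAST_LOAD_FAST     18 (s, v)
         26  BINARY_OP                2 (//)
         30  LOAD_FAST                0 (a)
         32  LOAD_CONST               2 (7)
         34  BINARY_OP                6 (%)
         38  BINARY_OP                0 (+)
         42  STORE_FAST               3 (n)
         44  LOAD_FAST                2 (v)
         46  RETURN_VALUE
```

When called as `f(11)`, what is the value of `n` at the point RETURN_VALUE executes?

LOAD_FAST_LOAD_FAST a,a → push 11,11. Stack: [11, 11]
BINARY_OP - → 11 - 11 = 0. Stack: [0]
LOAD_FAST_LOAD_FAST a,a → push 11,11. Stack: [0, 11, 11]
BINARY_OP - → 11 - 11 = 0. Stack: [0, 0]
BINARY_OP * → 0 * 0 = 0. Stack: [0]
STORE_FAST s → s=0. Stack: []
LOAD_CONST → push 3. Stack: [3]
STORE_FAST v → v=3. Stack: []
LOAD_FAST_LOAD_FAST s,v → push 0,3. Stack: [0, 3]
BINARY_OP // → 0 // 3 = 0. Stack: [0]
LOAD_FAST a → push 11. Stack: [0, 11]
LOAD_CONST → push 7. Stack: [0, 11, 7]
BINARY_OP % → 11 % 7 = 4. Stack: [0, 4]
BINARY_OP + → 0 + 4 = 4. Stack: [4]
STORE_FAST n → n=4. Stack: []
LOAD_FAST v → push 3. Stack: [3]
RETURN_VALUE → return 3.

4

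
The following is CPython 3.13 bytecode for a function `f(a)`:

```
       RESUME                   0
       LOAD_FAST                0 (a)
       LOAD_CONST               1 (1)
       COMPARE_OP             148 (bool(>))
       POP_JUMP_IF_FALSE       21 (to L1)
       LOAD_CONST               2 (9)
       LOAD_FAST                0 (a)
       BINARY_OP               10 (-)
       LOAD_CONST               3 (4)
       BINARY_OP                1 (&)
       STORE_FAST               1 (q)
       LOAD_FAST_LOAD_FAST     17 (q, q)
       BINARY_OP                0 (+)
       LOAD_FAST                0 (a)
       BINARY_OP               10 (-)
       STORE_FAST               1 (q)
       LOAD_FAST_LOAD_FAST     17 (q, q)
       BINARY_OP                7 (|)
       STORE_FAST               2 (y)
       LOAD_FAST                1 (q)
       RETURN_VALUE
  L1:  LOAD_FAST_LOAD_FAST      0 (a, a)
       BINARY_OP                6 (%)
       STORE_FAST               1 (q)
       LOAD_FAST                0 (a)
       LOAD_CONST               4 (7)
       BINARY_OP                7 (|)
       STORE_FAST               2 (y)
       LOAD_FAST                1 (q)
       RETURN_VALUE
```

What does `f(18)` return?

-10

LOAD_FAST a → push 18. Stack: [18]
LOAD_CONST → push 1. Stack: [18, 1]
COMPARE_OP bool(>) → 18 vs 1 = True. Stack: [True]
POP_JUMP_IF_FALSE → pop True; no jump. Stack: []
LOAD_CONST → push 9. Stack: [9]
LOAD_FAST a → push 18. Stack: [9, 18]
BINARY_OP - → 9 - 18 = -9. Stack: [-9]
LOAD_CONST → push 4. Stack: [-9, 4]
BINARY_OP & → -9 & 4 = 4. Stack: [4]
STORE_FAST q → q=4. Stack: []
LOAD_FAST_LOAD_FAST q,q → push 4,4. Stack: [4, 4]
BINARY_OP + → 4 + 4 = 8. Stack: [8]
LOAD_FAST a → push 18. Stack: [8, 18]
BINARY_OP - → 8 - 18 = -10. Stack: [-10]
STORE_FAST q → q=-10. Stack: []
LOAD_FAST_LOAD_FAST q,q → push -10,-10. Stack: [-10, -10]
BINARY_OP | → -10 | -10 = -10. Stack: [-10]
STORE_FAST y → y=-10. Stack: []
LOAD_FAST q → push -10. Stack: [-10]
RETURN_VALUE → return -10.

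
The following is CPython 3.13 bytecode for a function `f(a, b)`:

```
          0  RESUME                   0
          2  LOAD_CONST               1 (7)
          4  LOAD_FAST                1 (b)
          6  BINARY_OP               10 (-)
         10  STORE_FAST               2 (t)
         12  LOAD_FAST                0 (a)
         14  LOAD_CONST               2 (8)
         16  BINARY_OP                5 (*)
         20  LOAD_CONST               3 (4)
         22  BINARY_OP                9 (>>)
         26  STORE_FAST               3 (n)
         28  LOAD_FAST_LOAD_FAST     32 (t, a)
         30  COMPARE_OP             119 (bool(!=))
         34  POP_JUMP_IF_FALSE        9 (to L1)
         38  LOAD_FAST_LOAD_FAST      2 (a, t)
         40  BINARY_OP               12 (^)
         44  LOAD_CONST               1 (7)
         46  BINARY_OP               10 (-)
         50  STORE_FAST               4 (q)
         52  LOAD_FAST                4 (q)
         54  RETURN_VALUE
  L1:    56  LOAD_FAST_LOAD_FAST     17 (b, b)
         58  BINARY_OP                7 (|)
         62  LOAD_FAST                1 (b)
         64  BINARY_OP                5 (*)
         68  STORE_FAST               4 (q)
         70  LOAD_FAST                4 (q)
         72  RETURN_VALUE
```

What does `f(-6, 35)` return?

23

LOAD_CONST → push 7. Stack: [7]
LOAD_FAST b → push 35. Stack: [7, 35]
BINARY_OP - → 7 - 35 = -28. Stack: [-28]
STORE_FAST t → t=-28. Stack: []
LOAD_FAST a → push -6. Stack: [-6]
LOAD_CONST → push 8. Stack: [-6, 8]
BINARY_OP * → -6 * 8 = -48. Stack: [-48]
LOAD_CONST → push 4. Stack: [-48, 4]
BINARY_OP >> → -48 >> 4 = -3. Stack: [-3]
STORE_FAST n → n=-3. Stack: []
LOAD_FAST_LOAD_FAST t,a → push -28,-6. Stack: [-28, -6]
COMPARE_OP bool(!=) → -28 vs -6 = True. Stack: [True]
POP_JUMP_IF_FALSE → pop True; no jump. Stack: []
LOAD_FAST_LOAD_FAST a,t → push -6,-28. Stack: [-6, -28]
BINARY_OP ^ → -6 ^ -28 = 30. Stack: [30]
LOAD_CONST → push 7. Stack: [30, 7]
BINARY_OP - → 30 - 7 = 23. Stack: [23]
STORE_FAST q → q=23. Stack: []
LOAD_FAST q → push 23. Stack: [23]
RETURN_VALUE → return 23.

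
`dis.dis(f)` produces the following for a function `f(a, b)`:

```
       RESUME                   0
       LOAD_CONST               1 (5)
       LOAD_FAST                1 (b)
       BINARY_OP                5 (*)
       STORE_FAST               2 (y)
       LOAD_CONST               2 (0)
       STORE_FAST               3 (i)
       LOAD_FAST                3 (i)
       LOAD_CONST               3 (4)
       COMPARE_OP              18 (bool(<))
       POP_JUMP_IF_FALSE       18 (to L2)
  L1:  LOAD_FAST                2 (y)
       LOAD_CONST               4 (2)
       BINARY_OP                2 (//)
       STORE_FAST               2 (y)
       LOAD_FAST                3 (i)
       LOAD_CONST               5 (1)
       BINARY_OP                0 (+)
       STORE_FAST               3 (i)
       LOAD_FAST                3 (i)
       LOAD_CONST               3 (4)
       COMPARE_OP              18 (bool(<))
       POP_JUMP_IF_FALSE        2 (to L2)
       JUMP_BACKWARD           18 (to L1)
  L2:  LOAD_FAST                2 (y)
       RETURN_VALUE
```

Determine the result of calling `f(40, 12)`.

LOAD_CONST → push 5. Stack: [5]
LOAD_FAST b → push 12. Stack: [5, 12]
BINARY_OP * → 5 * 12 = 60. Stack: [60]
STORE_FAST y → y=60. Stack: []
LOAD_CONST → push 0. Stack: [0]
STORE_FAST i → i=0. Stack: []
LOAD_FAST i → push 0. Stack: [0]
LOAD_CONST → push 4. Stack: [0, 4]
COMPARE_OP bool(<) → 0 vs 4 = True. Stack: [True]
POP_JUMP_IF_FALSE → pop True; no jump. Stack: []
LOAD_FAST y → push 60. Stack: [60]
LOAD_CONST → push 2. Stack: [60, 2]
BINARY_OP // → 60 // 2 = 30. Stack: [30]
STORE_FAST y → y=30. Stack: []
LOAD_FAST i → push 0. Stack: [0]
LOAD_CONST → push 1. Stack: [0, 1]
BINARY_OP + → 0 + 1 = 1. Stack: [1]
STORE_FAST i → i=1. Stack: []
LOAD_FAST i → push 1. Stack: [1]
LOAD_CONST → push 4. Stack: [1, 4]
COMPARE_OP bool(<) → 1 vs 4 = True. Stack: [True]
POP_JUMP_IF_FALSE → pop True; no jump. Stack: []
LOAD_FAST y → push 30. Stack: [30]
LOAD_CONST → push 2. Stack: [30, 2]
BINARY_OP // → 30 // 2 = 15. Stack: [15]
STORE_FAST y → y=15. Stack: []
LOAD_FAST i → push 1. Stack: [1]
LOAD_CONST → push 1. Stack: [1, 1]
BINARY_OP + → 1 + 1 = 2. Stack: [2]
STORE_FAST i → i=2. Stack: []
LOAD_FAST i → push 2. Stack: [2]
LOAD_CONST → push 4. Stack: [2, 4]
COMPARE_OP bool(<) → 2 vs 4 = True. Stack: [True]
POP_JUMP_IF_FALSE → pop True; no jump. Stack: []
LOAD_FAST y → push 15. Stack: [15]
LOAD_CONST → push 2. Stack: [15, 2]
BINARY_OP // → 15 // 2 = 7. Stack: [7]
STORE_FAST y → y=7. Stack: []
LOAD_FAST i → push 2. Stack: [2]
LOAD_CONST → push 1. Stack: [2, 1]
BINARY_OP + → 2 + 1 = 3. Stack: [3]
STORE_FAST i → i=3. Stack: []
LOAD_FAST i → push 3. Stack: [3]
LOAD_CONST → push 4. Stack: [3, 4]
COMPARE_OP bool(<) → 3 vs 4 = True. Stack: [True]
POP_JUMP_IF_FALSE → pop True; no jump. Stack: []
LOAD_FAST y → push 7. Stack: [7]
LOAD_CONST → push 2. Stack: [7, 2]
BINARY_OP // → 7 // 2 = 3. Stack: [3]
STORE_FAST y → y=3. Stack: []
LOAD_FAST i → push 3. Stack: [3]
LOAD_CONST → push 1. Stack: [3, 1]
BINARY_OP + → 3 + 1 = 4. Stack: [4]
STORE_FAST i → i=4. Stack: []
LOAD_FAST i → push 4. Stack: [4]
LOAD_CONST → push 4. Stack: [4, 4]
COMPARE_OP bool(<) → 4 vs 4 = False. Stack: [False]
POP_JUMP_IF_FALSE → pop False; jump. Stack: []
LOAD_FAST y → push 3. Stack: [3]
RETURN_VALUE → return 3.

3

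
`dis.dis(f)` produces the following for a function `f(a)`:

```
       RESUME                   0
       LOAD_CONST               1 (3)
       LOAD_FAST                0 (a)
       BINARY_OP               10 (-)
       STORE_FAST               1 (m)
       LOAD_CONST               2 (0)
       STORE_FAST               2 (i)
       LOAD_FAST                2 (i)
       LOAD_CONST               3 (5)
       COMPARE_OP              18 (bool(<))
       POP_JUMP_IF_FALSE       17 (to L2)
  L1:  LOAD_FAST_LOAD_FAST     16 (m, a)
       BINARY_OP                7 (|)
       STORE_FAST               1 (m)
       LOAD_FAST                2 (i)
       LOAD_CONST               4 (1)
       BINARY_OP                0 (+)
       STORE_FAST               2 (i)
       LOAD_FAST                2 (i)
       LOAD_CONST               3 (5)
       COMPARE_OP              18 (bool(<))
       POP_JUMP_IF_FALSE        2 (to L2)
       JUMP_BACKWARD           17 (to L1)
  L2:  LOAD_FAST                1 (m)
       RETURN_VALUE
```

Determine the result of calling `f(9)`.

LOAD_CONST → push 3
LOAD_FAST a → push 9
BINARY_OP - → 3 - 9 = -6
STORE_FAST m → m=-6
LOAD_CONST → push 0
STORE_FAST i → i=0
LOAD_FAST i → push 0
LOAD_CONST → push 5
COMPARE_OP bool(<) → 0 vs 5 = True
POP_JUMP_IF_FALSE → pop True; no jump
LOAD_FAST_LOAD_FAST m,a → push -6,9
BINARY_OP | → -6 | 9 = -5
STORE_FAST m → m=-5
LOAD_FAST i → push 0
LOAD_CONST → push 1
BINARY_OP + → 0 + 1 = 1
STORE_FAST i → i=1
LOAD_FAST i → push 1
LOAD_CONST → push 5
COMPARE_OP bool(<) → 1 vs 5 = True
POP_JUMP_IF_FALSE → pop True; no jump
LOAD_FAST_LOAD_FAST m,a → push -5,9
BINARY_OP | → -5 | 9 = -5
STORE_FAST m → m=-5
LOAD_FAST i → push 1
LOAD_CONST → push 1
BINARY_OP + → 1 + 1 = 2
STORE_FAST i → i=2
LOAD_FAST i → push 2
LOAD_CONST → push 5
COMPARE_OP bool(<) → 2 vs 5 = True
POP_JUMP_IF_FALSE → pop True; no jump
LOAD_FAST_LOAD_FAST m,a → push -5,9
BINARY_OP | → -5 | 9 = -5
STORE_FAST m → m=-5
LOAD_FAST i → push 2
LOAD_CONST → push 1
BINARY_OP + → 2 + 1 = 3
STORE_FAST i → i=3
LOAD_FAST i → push 3
LOAD_CONST → push 5
COMPARE_OP bool(<) → 3 vs 5 = True
POP_JUMP_IF_FALSE → pop True; no jump
LOAD_FAST_LOAD_FAST m,a → push -5,9
BINARY_OP | → -5 | 9 = -5
STORE_FAST m → m=-5
LOAD_FAST i → push 3
LOAD_CONST → push 1
BINARY_OP + → 3 + 1 = 4
STORE_FAST i → i=4
LOAD_FAST i → push 4
LOAD_CONST → push 5
COMPARE_OP bool(<) → 4 vs 5 = True
POP_JUMP_IF_FALSE → pop True; no jump
LOAD_FAST_LOAD_FAST m,a → push -5,9
BINARY_OP | → -5 | 9 = -5
STORE_FAST m → m=-5
LOAD_FAST i → push 4
LOAD_CONST → push 1
BINARY_OP + → 4 + 1 = 5
STORE_FAST i → i=5
LOAD_FAST i → push 5
LOAD_CONST → push 5
COMPARE_OP bool(<) → 5 vs 5 = False
POP_JUMP_IF_FALSE → pop False; jump
LOAD_FAST m → push -5
RETURN_VALUE → return -5.

-5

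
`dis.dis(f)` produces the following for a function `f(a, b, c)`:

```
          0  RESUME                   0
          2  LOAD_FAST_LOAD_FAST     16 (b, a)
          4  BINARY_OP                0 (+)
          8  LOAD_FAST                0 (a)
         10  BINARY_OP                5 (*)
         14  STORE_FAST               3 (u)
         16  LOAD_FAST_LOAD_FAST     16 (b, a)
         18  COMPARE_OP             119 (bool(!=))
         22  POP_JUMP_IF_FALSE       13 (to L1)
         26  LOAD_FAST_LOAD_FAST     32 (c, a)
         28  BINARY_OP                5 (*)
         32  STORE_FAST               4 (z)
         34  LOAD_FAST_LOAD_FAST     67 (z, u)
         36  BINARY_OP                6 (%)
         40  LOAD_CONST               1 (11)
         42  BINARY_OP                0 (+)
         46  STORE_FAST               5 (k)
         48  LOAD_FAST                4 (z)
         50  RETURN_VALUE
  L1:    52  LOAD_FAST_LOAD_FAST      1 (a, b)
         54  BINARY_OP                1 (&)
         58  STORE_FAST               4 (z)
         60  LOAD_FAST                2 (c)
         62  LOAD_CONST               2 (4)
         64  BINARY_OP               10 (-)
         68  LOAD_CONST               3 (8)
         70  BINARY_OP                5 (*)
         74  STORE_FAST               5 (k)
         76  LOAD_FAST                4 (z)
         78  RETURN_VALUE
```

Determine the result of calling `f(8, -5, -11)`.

LOAD_FAST_LOAD_FAST b,a → push -5,8. Stack: [-5, 8]
BINARY_OP + → -5 + 8 = 3. Stack: [3]
LOAD_FAST a → push 8. Stack: [3, 8]
BINARY_OP * → 3 * 8 = 24. Stack: [24]
STORE_FAST u → u=24. Stack: []
LOAD_FAST_LOAD_FAST b,a → push -5,8. Stack: [-5, 8]
COMPARE_OP bool(!=) → -5 vs 8 = True. Stack: [True]
POP_JUMP_IF_FALSE → pop True; no jump. Stack: []
LOAD_FAST_LOAD_FAST c,a → push -11,8. Stack: [-11, 8]
BINARY_OP * → -11 * 8 = -88. Stack: [-88]
STORE_FAST z → z=-88. Stack: []
LOAD_FAST_LOAD_FAST z,u → push -88,24. Stack: [-88, 24]
BINARY_OP % → -88 % 24 = 8. Stack: [8]
LOAD_CONST → push 11. Stack: [8, 11]
BINARY_OP + → 8 + 11 = 19. Stack: [19]
STORE_FAST k → k=19. Stack: []
LOAD_FAST z → push -88. Stack: [-88]
RETURN_VALUE → return -88.

-88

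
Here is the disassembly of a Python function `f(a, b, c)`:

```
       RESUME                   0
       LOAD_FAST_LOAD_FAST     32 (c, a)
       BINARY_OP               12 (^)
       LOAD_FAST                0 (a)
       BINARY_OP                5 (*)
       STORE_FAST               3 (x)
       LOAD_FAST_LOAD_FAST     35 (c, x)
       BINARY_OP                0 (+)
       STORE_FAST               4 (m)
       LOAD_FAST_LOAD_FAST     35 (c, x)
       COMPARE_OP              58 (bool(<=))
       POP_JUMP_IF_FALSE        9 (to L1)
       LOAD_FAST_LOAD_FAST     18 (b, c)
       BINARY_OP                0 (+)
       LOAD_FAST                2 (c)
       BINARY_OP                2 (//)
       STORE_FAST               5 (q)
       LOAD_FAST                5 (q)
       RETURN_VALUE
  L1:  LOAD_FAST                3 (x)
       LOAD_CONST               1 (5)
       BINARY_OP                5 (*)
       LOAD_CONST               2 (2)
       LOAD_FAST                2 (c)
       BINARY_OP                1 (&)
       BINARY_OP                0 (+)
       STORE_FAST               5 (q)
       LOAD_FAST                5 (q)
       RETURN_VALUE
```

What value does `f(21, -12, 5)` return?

LOAD_FAST_LOAD_FAST c,a → push 5,21. Stack: [5, 21]
BINARY_OP ^ → 5 ^ 21 = 16. Stack: [16]
LOAD_FAST a → push 21. Stack: [16, 21]
BINARY_OP * → 16 * 21 = 336. Stack: [336]
STORE_FAST x → x=336. Stack: []
LOAD_FAST_LOAD_FAST c,x → push 5,336. Stack: [5, 336]
BINARY_OP + → 5 + 336 = 341. Stack: [341]
STORE_FAST m → m=341. Stack: []
LOAD_FAST_LOAD_FAST c,x → push 5,336. Stack: [5, 336]
COMPARE_OP bool(<=) → 5 vs 336 = True. Stack: [True]
POP_JUMP_IF_FALSE → pop True; no jump. Stack: []
LOAD_FAST_LOAD_FAST b,c → push -12,5. Stack: [-12, 5]
BINARY_OP + → -12 + 5 = -7. Stack: [-7]
LOAD_FAST c → push 5. Stack: [-7, 5]
BINARY_OP // → -7 // 5 = -2. Stack: [-2]
STORE_FAST q → q=-2. Stack: []
LOAD_FAST q → push -2. Stack: [-2]
RETURN_VALUE → return -2.

-2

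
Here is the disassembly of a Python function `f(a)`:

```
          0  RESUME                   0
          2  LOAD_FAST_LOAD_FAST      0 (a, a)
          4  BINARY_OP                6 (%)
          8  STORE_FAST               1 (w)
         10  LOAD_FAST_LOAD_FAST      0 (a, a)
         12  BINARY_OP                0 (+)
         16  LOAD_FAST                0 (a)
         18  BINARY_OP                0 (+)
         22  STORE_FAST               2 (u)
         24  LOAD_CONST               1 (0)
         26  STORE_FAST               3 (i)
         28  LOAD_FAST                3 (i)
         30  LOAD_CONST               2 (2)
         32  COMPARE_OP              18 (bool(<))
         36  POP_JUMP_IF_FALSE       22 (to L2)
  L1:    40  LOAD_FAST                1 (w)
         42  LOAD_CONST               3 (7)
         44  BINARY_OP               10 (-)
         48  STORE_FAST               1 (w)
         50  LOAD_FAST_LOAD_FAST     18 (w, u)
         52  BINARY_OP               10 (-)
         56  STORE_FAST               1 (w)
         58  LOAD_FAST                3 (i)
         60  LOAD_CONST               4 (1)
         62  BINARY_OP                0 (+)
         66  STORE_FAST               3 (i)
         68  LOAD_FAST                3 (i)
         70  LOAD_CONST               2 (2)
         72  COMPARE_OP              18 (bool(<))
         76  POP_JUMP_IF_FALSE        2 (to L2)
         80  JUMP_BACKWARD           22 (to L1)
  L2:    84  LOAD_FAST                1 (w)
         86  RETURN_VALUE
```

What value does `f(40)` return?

-254

LOAD_FAST_LOAD_FAST a,a → push 40,40. Stack: [40, 40]
BINARY_OP % → 40 % 40 = 0. Stack: [0]
STORE_FAST w → w=0. Stack: []
LOAD_FAST_LOAD_FAST a,a → push 40,40. Stack: [40, 40]
BINARY_OP + → 40 + 40 = 80. Stack: [80]
LOAD_FAST a → push 40. Stack: [80, 40]
BINARY_OP + → 80 + 40 = 120. Stack: [120]
STORE_FAST u → u=120. Stack: []
LOAD_CONST → push 0. Stack: [0]
STORE_FAST i → i=0. Stack: []
LOAD_FAST i → push 0. Stack: [0]
LOAD_CONST → push 2. Stack: [0, 2]
COMPARE_OP bool(<) → 0 vs 2 = True. Stack: [True]
POP_JUMP_IF_FALSE → pop True; no jump. Stack: []
LOAD_FAST w → push 0. Stack: [0]
LOAD_CONST → push 7. Stack: [0, 7]
BINARY_OP - → 0 - 7 = -7. Stack: [-7]
STORE_FAST w → w=-7. Stack: []
LOAD_FAST_LOAD_FAST w,u → push -7,120. Stack: [-7, 120]
BINARY_OP - → -7 - 120 = -127. Stack: [-127]
STORE_FAST w → w=-127. Stack: []
LOAD_FAST i → push 0. Stack: [0]
LOAD_CONST → push 1. Stack: [0, 1]
BINARY_OP + → 0 + 1 = 1. Stack: [1]
STORE_FAST i → i=1. Stack: []
LOAD_FAST i → push 1. Stack: [1]
LOAD_CONST → push 2. Stack: [1, 2]
COMPARE_OP bool(<) → 1 vs 2 = True. Stack: [True]
POP_JUMP_IF_FALSE → pop True; no jump. Stack: []
LOAD_FAST w → push -127. Stack: [-127]
LOAD_CONST → push 7. Stack: [-127, 7]
BINARY_OP - → -127 - 7 = -134. Stack: [-134]
STORE_FAST w → w=-134. Stack: []
LOAD_FAST_LOAD_FAST w,u → push -134,120. Stack: [-134, 120]
BINARY_OP - → -134 - 120 = -254. Stack: [-254]
STORE_FAST w → w=-254. Stack: []
LOAD_FAST i → push 1. Stack: [1]
LOAD_CONST → push 1. Stack: [1, 1]
BINARY_OP + → 1 + 1 = 2. Stack: [2]
STORE_FAST i → i=2. Stack: []
LOAD_FAST i → push 2. Stack: [2]
LOAD_CONST → push 2. Stack: [2, 2]
COMPARE_OP bool(<) → 2 vs 2 = False. Stack: [False]
POP_JUMP_IF_FALSE → pop False; jump. Stack: []
LOAD_FAST w → push -254. Stack: [-254]
RETURN_VALUE → return -254.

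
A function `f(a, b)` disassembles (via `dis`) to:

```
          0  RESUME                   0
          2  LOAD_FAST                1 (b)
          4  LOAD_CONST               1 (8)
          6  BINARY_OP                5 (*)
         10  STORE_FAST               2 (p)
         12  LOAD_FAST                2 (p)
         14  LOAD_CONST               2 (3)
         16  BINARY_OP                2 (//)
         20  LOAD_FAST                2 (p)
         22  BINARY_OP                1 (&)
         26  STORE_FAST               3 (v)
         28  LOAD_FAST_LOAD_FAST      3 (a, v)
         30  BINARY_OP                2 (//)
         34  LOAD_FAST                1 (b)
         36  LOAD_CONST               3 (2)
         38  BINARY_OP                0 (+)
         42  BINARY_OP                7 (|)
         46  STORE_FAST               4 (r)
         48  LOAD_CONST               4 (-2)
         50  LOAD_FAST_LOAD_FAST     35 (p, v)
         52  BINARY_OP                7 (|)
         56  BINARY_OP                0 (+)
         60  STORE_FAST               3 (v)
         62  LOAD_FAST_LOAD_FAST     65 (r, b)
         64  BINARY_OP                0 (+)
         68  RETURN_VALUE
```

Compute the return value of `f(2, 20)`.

LOAD_FAST b → push 20. Stack: [20]
LOAD_CONST → push 8. Stack: [20, 8]
BINARY_OP * → 20 * 8 = 160. Stack: [160]
STORE_FAST p → p=160. Stack: []
LOAD_FAST p → push 160. Stack: [160]
LOAD_CONST → push 3. Stack: [160, 3]
BINARY_OP // → 160 // 3 = 53. Stack: [53]
LOAD_FAST p → push 160. Stack: [53, 160]
BINARY_OP & → 53 & 160 = 32. Stack: [32]
STORE_FAST v → v=32. Stack: []
LOAD_FAST_LOAD_FAST a,v → push 2,32. Stack: [2, 32]
BINARY_OP // → 2 // 32 = 0. Stack: [0]
LOAD_FAST b → push 20. Stack: [0, 20]
LOAD_CONST → push 2. Stack: [0, 20, 2]
BINARY_OP + → 20 + 2 = 22. Stack: [0, 22]
BINARY_OP | → 0 | 22 = 22. Stack: [22]
STORE_FAST r → r=22. Stack: []
LOAD_CONST → push -2. Stack: [-2]
LOAD_FAST_LOAD_FAST p,v → push 160,32. Stack: [-2, 160, 32]
BINARY_OP | → 160 | 32 = 160. Stack: [-2, 160]
BINARY_OP + → -2 + 160 = 158. Stack: [158]
STORE_FAST v → v=158. Stack: []
LOAD_FAST_LOAD_FAST r,b → push 22,20. Stack: [22, 20]
BINARY_OP + → 22 + 20 = 42. Stack: [42]
RETURN_VALUE → return 42.

42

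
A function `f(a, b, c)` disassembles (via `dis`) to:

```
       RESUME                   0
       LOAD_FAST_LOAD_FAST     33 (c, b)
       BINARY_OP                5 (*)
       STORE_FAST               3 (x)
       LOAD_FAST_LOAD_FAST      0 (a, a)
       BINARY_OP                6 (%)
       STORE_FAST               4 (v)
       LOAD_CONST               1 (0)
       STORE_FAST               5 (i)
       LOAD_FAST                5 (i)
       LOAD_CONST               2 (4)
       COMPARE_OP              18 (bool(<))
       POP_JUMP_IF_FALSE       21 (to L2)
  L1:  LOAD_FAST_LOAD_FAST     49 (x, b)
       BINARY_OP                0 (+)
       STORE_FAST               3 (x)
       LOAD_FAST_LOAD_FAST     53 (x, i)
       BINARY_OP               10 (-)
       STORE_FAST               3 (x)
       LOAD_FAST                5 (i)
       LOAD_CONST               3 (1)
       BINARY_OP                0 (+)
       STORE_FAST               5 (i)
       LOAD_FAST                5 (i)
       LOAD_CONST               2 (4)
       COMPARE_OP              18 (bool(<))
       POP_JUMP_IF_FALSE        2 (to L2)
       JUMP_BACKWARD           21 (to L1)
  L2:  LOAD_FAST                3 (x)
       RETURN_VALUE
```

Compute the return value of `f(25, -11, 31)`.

LOAD_FAST_LOAD_FAST c,b → push 31,-11
BINARY_OP * → 31 * -11 = -341
STORE_FAST x → x=-341
LOAD_FAST_LOAD_FAST a,a → push 25,25
BINARY_OP % → 25 % 25 = 0
STORE_FAST v → v=0
LOAD_CONST → push 0
STORE_FAST i → i=0
LOAD_FAST i → push 0
LOAD_CONST → push 4
COMPARE_OP bool(<) → 0 vs 4 = True
POP_JUMP_IF_FALSE → pop True; no jump
LOAD_FAST_LOAD_FAST x,b → push -341,-11
BINARY_OP + → -341 + -11 = -352
STORE_FAST x → x=-352
LOAD_FAST_LOAD_FAST x,i → push -352,0
BINARY_OP - → -352 - 0 = -352
STORE_FAST x → x=-352
LOAD_FAST i → push 0
LOAD_CONST → push 1
BINARY_OP + → 0 + 1 = 1
STORE_FAST i → i=1
LOAD_FAST i → push 1
LOAD_CONST → push 4
COMPARE_OP bool(<) → 1 vs 4 = True
POP_JUMP_IF_FALSE → pop True; no jump
LOAD_FAST_LOAD_FAST x,b → push -352,-11
BINARY_OP + → -352 + -11 = -363
STORE_FAST x → x=-363
LOAD_FAST_LOAD_FAST x,i → push -363,1
BINARY_OP - → -363 - 1 = -364
STORE_FAST x → x=-364
LOAD_FAST i → push 1
LOAD_CONST → push 1
BINARY_OP + → 1 + 1 = 2
STORE_FAST i → i=2
LOAD_FAST i → push 2
LOAD_CONST → push 4
COMPARE_OP bool(<) → 2 vs 4 = True
POP_JUMP_IF_FALSE → pop True; no jump
LOAD_FAST_LOAD_FAST x,b → push -364,-11
BINARY_OP + → -364 + -11 = -375
STORE_FAST x → x=-375
LOAD_FAST_LOAD_FAST x,i → push -375,2
BINARY_OP - → -375 - 2 = -377
STORE_FAST x → x=-377
LOAD_FAST i → push 2
LOAD_CONST → push 1
BINARY_OP + → 2 + 1 = 3
STORE_FAST i → i=3
LOAD_FAST i → push 3
LOAD_CONST → push 4
COMPARE_OP bool(<) → 3 vs 4 = True
POP_JUMP_IF_FALSE → pop True; no jump
LOAD_FAST_LOAD_FAST x,b → push -377,-11
BINARY_OP + → -377 + -11 = -388
STORE_FAST x → x=-388
LOAD_FAST_LOAD_FAST x,i → push -388,3
BINARY_OP - → -388 - 3 = -391
STORE_FAST x → x=-391
LOAD_FAST i → push 3
LOAD_CONST → push 1
BINARY_OP + → 3 + 1 = 4
STORE_FAST i → i=4
LOAD_FAST i → push 4
LOAD_CONST → push 4
COMPARE_OP bool(<) → 4 vs 4 = False
POP_JUMP_IF_FALSE → pop False; jump
LOAD_FAST x → push -391
RETURN_VALUE → return -391.

-391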